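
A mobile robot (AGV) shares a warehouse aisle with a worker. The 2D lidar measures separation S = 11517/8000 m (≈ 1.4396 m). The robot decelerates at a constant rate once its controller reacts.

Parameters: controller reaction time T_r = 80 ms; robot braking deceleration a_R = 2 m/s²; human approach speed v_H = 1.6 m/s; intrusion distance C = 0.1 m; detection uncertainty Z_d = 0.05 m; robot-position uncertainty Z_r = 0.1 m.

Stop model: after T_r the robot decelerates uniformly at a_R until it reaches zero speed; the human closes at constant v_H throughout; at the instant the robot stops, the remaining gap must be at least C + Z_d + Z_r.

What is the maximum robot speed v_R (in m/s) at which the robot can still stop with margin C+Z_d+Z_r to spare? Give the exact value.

collect terms ⇒ (1/4)·v_R² + (22/25)·v_R + (-8493/8000) = 0
  disc = (22/25)² − 4·(1/4)·(-8493/8000) = 73441/40000 ; √disc = 271/200
  v_R = (−(22/25) + 271/200) / (2·(1/4)) = 19/20 m/s
check:
T_s = v_R/a_R = (19/20)/2 = 0.4750 s
robot in T_r: 0.9500·0.0800 = 0.0760 m
robot under decel: 0.9500²/(2·2.0000) = 0.2256 m
human over T_r+T_s: 1.6000·(0.0800+0.4750) = 0.8880 m
margins: 0.1000+0.0500+0.1000 = 0.2500 m
sum ≈ 0.0760+0.2256+0.8880+0.2500 ≈ 1.4396 m = S ✓

v_R_max = 19/20 m/s = 0.9500 m/s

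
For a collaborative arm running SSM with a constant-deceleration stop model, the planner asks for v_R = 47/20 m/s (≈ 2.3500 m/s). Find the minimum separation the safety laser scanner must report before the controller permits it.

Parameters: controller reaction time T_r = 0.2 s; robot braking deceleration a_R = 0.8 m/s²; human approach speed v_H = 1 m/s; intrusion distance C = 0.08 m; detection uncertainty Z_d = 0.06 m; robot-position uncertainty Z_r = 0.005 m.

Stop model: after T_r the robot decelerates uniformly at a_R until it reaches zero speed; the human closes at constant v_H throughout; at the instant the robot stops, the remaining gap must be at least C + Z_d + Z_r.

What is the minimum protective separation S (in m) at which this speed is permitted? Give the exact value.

stop time T_s = (47/20)/(4/5) = 2.9375 s
robot covers v_R·T_r = 2.3500·0.2000 = 0.4700 m before braking
braking distance = 2.3500²/(2·0.8000) = 3.4516 m
person approaches 1.0000·(0.2000+2.9375) = 3.1375 m
C+Z_d+Z_r = 0.0800+0.0600+0.0050 = 0.1450 m
S_min ≈ 0.4700+3.4516+3.1375+0.1450  ⇒  S_min = 23053/3200 m

S_min = 23053/3200 m = 7.2041 m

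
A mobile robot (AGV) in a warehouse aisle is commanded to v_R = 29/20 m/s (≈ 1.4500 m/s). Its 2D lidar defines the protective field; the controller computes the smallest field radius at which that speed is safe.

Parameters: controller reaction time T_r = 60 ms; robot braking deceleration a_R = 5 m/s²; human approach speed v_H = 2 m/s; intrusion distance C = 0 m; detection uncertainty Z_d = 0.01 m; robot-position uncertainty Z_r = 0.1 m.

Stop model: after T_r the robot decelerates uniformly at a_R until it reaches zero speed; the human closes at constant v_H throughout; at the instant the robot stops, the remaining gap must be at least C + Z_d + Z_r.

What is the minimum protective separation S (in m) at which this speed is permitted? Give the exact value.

S_min = 4429/4000 m = 1.1073 m

T_s = v_R/a_R = (29/20)/5 = 0.2900 s
robot in T_r: 1.4500·0.0600 = 0.0870 m
braking distance = 1.4500²/(2·5.0000) = 0.2102 m
human over T_r+T_s: 2.0000·(0.0600+0.2900) = 0.7000 m
margins: 0.0000+0.0100+0.1000 = 0.1100 m
S_min ≈ 0.0870+0.2102+0.7000+0.1100  ⇒  S_min = 4429/4000 m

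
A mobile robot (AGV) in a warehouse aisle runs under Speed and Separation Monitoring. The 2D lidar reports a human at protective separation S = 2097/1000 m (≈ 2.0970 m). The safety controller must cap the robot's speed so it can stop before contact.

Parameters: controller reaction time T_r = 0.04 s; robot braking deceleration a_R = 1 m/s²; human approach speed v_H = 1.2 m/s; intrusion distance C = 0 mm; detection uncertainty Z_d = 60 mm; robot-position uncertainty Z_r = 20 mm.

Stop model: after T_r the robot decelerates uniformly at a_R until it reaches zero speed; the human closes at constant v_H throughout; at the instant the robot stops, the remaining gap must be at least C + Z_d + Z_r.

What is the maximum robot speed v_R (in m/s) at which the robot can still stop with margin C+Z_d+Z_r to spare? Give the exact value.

v_R_max = 11/10 m/s = 1.1000 m/s

quadratic (1/2)·v² + (31/25)·v + (-1969/1000) = 0
  disc = (31/25)² − 4·(1/2)·(-1969/1000) = 13689/2500 ; √disc = 117/50
  v_R = (−(31/25) + 117/50) / (2·(1/2)) = 11/10 m/s
check:
stop time T_s = (11/10)/1 = 1.1000 s
robot covers v_R·T_r = 1.1000·0.0400 = 0.0440 m before braking
robot covers 1.1000·1.1000 − ½·1.0000·1.1000² = 0.6050 m while stopping
human closes 1.2000·1.1400 = 1.3680 m
residual clearance needed = 0.0000+0.0600+0.0200 = 0.0800 m
sum ≈ 0.0440+0.6050+1.3680+0.0800 ≈ 2.0970 m = S ✓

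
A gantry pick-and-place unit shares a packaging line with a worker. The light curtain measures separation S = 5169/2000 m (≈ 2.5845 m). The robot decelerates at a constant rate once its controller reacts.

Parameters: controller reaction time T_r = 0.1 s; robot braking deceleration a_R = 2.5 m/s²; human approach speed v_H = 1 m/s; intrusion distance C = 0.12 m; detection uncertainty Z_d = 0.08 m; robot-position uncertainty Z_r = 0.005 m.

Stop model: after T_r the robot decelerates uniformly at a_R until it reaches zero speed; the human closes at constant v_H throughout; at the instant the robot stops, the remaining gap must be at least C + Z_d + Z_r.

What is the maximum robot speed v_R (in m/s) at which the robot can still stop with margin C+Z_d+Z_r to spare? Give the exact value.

at the boundary: (1/5)·v² + (1/2)·v + (-4559/2000) = 0
  disc = (1/2)² − 4·(1/5)·(-4559/2000) = 1296/625 ; √disc = 36/25
  v_R = (−(1/2) + 36/25) / (2·(1/5)) = 47/20 m/s
check:
braking lasts T_s = (47/20)/(5/2) = 0.9400 s
robot covers v_R·T_r = 2.3500·0.1000 = 0.2350 m before braking
braking distance = 2.3500²/(2·2.5000) = 1.1045 m
human closes 1.0000·1.0400 = 1.0400 m
margins: 0.1200+0.0800+0.0050 = 0.2050 m
sum ≈ 0.2350+1.1045+1.0400+0.2050 ≈ 2.5845 m = S ✓

v_R_max = 47/20 m/s = 2.3500 m/s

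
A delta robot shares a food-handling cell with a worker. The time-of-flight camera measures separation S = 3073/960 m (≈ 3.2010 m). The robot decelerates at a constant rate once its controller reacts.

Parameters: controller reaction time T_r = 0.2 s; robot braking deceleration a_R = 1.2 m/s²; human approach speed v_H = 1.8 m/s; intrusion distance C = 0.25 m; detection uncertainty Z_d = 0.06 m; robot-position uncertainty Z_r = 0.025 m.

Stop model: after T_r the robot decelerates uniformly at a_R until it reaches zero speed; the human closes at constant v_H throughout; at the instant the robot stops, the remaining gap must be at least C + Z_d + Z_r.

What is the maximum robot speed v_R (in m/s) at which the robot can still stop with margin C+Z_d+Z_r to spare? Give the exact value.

v_R_max = 23/20 m/s = 1.1500 m/s

collect terms ⇒ (5/12)·v_R² + (17/10)·v_R + (-12029/4800) = 0
  disc = (17/10)² − 4·(5/12)·(-12029/4800) = 101761/14400 ; √disc = 319/120
  v_R = (−(17/10) + 319/120) / (2·(5/12)) = 23/20 m/s
check:
stop time T_s = (23/20)/(6/5) = 0.9583 s
robot covers v_R·T_r = 1.1500·0.2000 = 0.2300 m before braking
braking distance = 1.1500²/(2·1.2000) = 0.5510 m
person approaches 1.8000·(0.2000+0.9583) = 2.0850 m
C+Z_d+Z_r = 0.2500+0.0600+0.0250 = 0.3350 m
sum ≈ 0.2300+0.5510+2.0850+0.3350 ≈ 3.2010 m = S ✓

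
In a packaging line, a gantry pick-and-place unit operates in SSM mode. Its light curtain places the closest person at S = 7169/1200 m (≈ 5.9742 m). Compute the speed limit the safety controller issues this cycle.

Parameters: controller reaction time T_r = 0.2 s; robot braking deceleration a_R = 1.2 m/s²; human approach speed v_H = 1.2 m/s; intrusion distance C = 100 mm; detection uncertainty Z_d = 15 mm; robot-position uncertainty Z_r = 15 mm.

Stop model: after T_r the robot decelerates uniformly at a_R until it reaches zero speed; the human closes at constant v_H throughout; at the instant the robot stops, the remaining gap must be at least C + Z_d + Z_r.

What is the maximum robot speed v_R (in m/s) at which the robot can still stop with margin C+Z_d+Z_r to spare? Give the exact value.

collect terms ⇒ (5/12)·v_R² + (6/5)·v_R + (-269/48) = 0
  disc = (6/5)² − 4·(5/12)·(-269/48) = 38809/3600 ; √disc = 197/60
  v_R = (−(6/5) + 197/60) / (2·(5/12)) = 5/2 m/s
check:
stop time T_s = (5/2)/(6/5) = 2.0833 s
robot covers v_R·T_r = 2.5000·0.2000 = 0.5000 m before braking
robot under decel: 2.5000²/(2·1.2000) = 2.6042 m
human over T_r+T_s: 1.2000·(0.2000+2.0833) = 2.7400 m
C+Z_d+Z_r = 0.1000+0.0150+0.0150 = 0.1300 m
sum ≈ 0.5000+2.6042+2.7400+0.1300 ≈ 5.9742 m = S ✓

v_R_max = 5/2 m/s = 2.5000 m/s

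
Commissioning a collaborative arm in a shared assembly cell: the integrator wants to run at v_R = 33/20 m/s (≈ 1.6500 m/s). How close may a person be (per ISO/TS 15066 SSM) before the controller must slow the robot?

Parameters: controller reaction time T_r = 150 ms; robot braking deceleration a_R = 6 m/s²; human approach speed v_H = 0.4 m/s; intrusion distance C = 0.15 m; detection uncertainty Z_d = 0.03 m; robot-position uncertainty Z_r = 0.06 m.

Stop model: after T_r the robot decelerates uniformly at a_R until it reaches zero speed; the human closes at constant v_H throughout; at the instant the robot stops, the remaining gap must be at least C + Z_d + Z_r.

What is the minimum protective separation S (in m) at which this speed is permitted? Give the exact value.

S_min = 283/320 m = 0.8844 m

T_s = v_R/a_R = (33/20)/6 = 0.2750 s
reaction-phase robot travel = 1.6500·0.1500 = 0.2475 m
robot under decel: 1.6500²/(2·6.0000) = 0.2269 m
human closes 0.4000·0.4250 = 0.1700 m
margins: 0.1500+0.0300+0.0600 = 0.2400 m
S_min ≈ 0.2475+0.2269+0.1700+0.2400  ⇒  S_min = 283/320 m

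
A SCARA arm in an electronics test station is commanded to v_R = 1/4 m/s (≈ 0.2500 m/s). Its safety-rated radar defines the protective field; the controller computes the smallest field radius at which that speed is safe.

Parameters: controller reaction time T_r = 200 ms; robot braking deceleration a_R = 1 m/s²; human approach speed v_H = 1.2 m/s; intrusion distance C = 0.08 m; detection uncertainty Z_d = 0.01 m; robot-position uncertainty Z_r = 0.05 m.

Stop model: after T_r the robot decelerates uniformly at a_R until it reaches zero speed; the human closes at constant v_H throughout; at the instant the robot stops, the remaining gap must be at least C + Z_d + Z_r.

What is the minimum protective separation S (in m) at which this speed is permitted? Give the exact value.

S_min = 609/800 m = 0.7612 m

T_s = v_R/a_R = (1/4)/1 = 0.2500 s
reaction-phase robot travel = 0.2500·0.2000 = 0.0500 m
robot under decel: 0.2500²/(2·1.0000) = 0.0312 m
person approaches 1.2000·(0.2000+0.2500) = 0.5400 m
margins: 0.0800+0.0100+0.0500 = 0.1400 m
S_min ≈ 0.0500+0.0312+0.5400+0.1400  ⇒  S_min = 609/800 m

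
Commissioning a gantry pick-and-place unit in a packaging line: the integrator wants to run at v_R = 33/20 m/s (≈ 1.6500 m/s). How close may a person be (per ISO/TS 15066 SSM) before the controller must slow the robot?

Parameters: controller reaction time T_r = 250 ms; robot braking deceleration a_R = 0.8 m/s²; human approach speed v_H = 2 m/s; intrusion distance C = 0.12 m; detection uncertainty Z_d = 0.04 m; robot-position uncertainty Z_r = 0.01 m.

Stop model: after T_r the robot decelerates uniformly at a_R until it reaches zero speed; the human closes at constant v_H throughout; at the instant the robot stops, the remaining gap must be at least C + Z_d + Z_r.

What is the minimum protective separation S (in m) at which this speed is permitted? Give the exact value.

stop time T_s = (33/20)/(4/5) = 2.0625 s
robot in T_r: 1.6500·0.2500 = 0.4125 m
robot covers 1.6500·2.0625 − ½·0.8000·2.0625² = 1.7016 m while stopping
human over T_r+T_s: 2.0000·(0.2500+2.0625) = 4.6250 m
C+Z_d+Z_r = 0.1200+0.0400+0.0100 = 0.1700 m
S_min ≈ 0.4125+1.7016+4.6250+0.1700  ⇒  S_min = 22109/3200 m

S_min = 22109/3200 m = 6.9091 m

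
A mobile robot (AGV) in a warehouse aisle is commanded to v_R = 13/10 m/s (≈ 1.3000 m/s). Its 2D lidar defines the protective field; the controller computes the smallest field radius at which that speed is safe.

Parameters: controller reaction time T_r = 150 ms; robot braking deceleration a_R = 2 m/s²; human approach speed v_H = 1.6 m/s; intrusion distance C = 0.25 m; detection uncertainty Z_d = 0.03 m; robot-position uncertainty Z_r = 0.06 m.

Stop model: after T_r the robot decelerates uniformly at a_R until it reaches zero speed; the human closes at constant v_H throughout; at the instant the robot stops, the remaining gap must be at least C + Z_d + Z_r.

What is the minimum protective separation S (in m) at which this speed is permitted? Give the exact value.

T_s = v_R/a_R = (13/10)/2 = 0.6500 s
robot covers v_R·T_r = 1.3000·0.1500 = 0.1950 m before braking
robot under decel: 1.3000²/(2·2.0000) = 0.4225 m
human closes 1.6000·0.8000 = 1.2800 m
margins: 0.2500+0.0300+0.0600 = 0.3400 m
S_min ≈ 0.1950+0.4225+1.2800+0.3400  ⇒  S_min = 179/80 m

S_min = 179/80 m = 2.2375 m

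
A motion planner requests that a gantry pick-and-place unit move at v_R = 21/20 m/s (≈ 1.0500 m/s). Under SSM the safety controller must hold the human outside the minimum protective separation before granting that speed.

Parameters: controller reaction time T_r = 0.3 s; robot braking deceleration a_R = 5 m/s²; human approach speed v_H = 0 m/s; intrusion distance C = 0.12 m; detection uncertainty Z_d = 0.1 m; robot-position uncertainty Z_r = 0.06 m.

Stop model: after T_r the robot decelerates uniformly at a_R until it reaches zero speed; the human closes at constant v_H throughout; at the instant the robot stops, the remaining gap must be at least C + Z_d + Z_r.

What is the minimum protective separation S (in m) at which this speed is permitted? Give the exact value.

S_min = 2821/4000 m = 0.7053 m

braking lasts T_s = (21/20)/5 = 0.2100 s
robot covers v_R·T_r = 1.0500·0.3000 = 0.3150 m before braking
robot under decel: 1.0500²/(2·5.0000) = 0.1103 m
human closes 0.0000·0.5100 = 0.0000 m
margins: 0.1200+0.1000+0.0600 = 0.2800 m
S_min ≈ 0.3150+0.1103+0.0000+0.2800  ⇒  S_min = 2821/4000 m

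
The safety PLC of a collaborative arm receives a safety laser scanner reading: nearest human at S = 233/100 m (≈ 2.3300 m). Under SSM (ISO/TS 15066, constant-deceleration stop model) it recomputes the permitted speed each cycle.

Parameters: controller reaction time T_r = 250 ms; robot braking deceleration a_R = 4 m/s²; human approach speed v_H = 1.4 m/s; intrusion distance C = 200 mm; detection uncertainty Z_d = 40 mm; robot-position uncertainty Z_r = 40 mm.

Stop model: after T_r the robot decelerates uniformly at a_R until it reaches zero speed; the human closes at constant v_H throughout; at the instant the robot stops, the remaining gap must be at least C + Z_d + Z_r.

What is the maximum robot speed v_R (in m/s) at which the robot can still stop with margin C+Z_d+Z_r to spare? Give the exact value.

quadratic (1/8)·v² + (3/5)·v + (-17/10) = 0
  disc = (3/5)² − 4·(1/8)·(-17/10) = 121/100 ; √disc = 11/10
  v_R = (−(3/5) + 11/10) / (2·(1/8)) = 2 m/s
check:
braking lasts T_s = 2/4 = 0.5000 s
reaction-phase robot travel = 2.0000·0.2500 = 0.5000 m
braking distance = 2.0000²/(2·4.0000) = 0.5000 m
human over T_r+T_s: 1.4000·(0.2500+0.5000) = 1.0500 m
C+Z_d+Z_r = 0.2000+0.0400+0.0400 = 0.2800 m
sum ≈ 0.5000+0.5000+1.0500+0.2800 ≈ 2.3300 m = S ✓

v_R_max = 2 m/s = 2.0000 m/s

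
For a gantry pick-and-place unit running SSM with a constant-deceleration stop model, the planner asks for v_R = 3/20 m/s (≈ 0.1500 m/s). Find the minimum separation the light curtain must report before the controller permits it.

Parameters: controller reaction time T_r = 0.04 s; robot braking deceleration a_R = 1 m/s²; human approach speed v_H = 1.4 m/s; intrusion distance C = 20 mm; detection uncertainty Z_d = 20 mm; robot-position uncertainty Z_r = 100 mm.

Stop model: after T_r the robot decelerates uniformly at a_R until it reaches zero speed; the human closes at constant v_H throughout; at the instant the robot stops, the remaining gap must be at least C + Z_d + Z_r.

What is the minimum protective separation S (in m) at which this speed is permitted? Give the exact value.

stop time T_s = (3/20)/1 = 0.1500 s
reaction-phase robot travel = 0.1500·0.0400 = 0.0060 m
robot under decel: 0.1500²/(2·1.0000) = 0.0112 m
person approaches 1.4000·(0.0400+0.1500) = 0.2660 m
residual clearance needed = 0.0200+0.0200+0.1000 = 0.1400 m
S_min ≈ 0.0060+0.0112+0.2660+0.1400  ⇒  S_min = 1693/4000 m

S_min = 1693/4000 m = 0.4233 m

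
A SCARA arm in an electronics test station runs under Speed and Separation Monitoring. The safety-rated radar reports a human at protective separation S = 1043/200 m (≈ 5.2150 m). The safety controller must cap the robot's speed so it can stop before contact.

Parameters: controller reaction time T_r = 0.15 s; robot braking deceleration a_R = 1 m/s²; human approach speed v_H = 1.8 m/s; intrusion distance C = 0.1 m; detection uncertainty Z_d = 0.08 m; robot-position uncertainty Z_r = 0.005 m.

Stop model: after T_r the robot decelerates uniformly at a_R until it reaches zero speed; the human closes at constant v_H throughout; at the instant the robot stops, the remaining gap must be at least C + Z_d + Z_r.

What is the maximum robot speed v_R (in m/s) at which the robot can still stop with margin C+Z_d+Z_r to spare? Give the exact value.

v_R_max = 17/10 m/s = 1.7000 m/s

collect terms ⇒ (1/2)·v_R² + (39/20)·v_R + (-119/25) = 0
  disc = (39/20)² − 4·(1/2)·(-119/25) = 5329/400 ; √disc = 73/20
  v_R = (−(39/20) + 73/20) / (2·(1/2)) = 17/10 m/s
check:
braking lasts T_s = (17/10)/1 = 1.7000 s
reaction-phase robot travel = 1.7000·0.1500 = 0.2550 m
braking distance = 1.7000²/(2·1.0000) = 1.4450 m
human over T_r+T_s: 1.8000·(0.1500+1.7000) = 3.3300 m
margins: 0.1000+0.0800+0.0050 = 0.1850 m
sum ≈ 0.2550+1.4450+3.3300+0.1850 ≈ 5.2150 m = S ✓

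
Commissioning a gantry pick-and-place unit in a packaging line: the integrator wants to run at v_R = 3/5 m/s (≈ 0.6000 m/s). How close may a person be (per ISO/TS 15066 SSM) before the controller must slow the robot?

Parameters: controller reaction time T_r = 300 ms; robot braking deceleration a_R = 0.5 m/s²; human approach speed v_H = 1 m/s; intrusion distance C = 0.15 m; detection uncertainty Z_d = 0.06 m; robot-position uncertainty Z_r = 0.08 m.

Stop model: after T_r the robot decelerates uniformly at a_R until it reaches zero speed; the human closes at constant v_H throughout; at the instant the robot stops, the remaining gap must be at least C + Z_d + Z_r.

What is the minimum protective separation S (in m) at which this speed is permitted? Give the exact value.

S_min = 233/100 m = 2.3300 m

braking lasts T_s = (3/5)/(1/2) = 1.2000 s
reaction-phase robot travel = 0.6000·0.3000 = 0.1800 m
robot under decel: 0.6000²/(2·0.5000) = 0.3600 m
person approaches 1.0000·(0.3000+1.2000) = 1.5000 m
margins: 0.1500+0.0600+0.0800 = 0.2900 m
S_min ≈ 0.1800+0.3600+1.5000+0.2900  ⇒  S_min = 233/100 m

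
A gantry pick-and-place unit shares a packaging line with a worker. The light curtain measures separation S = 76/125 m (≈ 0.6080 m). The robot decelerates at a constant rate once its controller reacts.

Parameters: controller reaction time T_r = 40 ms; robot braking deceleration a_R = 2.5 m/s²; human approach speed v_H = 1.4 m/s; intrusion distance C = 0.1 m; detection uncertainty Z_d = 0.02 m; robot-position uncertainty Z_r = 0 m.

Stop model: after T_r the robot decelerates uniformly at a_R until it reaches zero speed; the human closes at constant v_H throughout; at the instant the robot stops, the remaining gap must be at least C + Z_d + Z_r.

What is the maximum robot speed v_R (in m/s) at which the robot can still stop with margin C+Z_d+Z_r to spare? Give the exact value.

v_R_max = 3/5 m/s = 0.6000 m/s

quadratic (1/5)·v² + (3/5)·v + (-54/125) = 0
  disc = (3/5)² − 4·(1/5)·(-54/125) = 441/625 ; √disc = 21/25
  v_R = (−(3/5) + 21/25) / (2·(1/5)) = 3/5 m/s
check:
stop time T_s = (3/5)/(5/2) = 0.2400 s
reaction-phase robot travel = 0.6000·0.0400 = 0.0240 m
robot covers 0.6000·0.2400 − ½·2.5000·0.2400² = 0.0720 m while stopping
human over T_r+T_s: 1.4000·(0.0400+0.2400) = 0.3920 m
C+Z_d+Z_r = 0.1000+0.0200+0.0000 = 0.1200 m
sum ≈ 0.0240+0.0720+0.3920+0.1200 ≈ 0.6080 m = S ✓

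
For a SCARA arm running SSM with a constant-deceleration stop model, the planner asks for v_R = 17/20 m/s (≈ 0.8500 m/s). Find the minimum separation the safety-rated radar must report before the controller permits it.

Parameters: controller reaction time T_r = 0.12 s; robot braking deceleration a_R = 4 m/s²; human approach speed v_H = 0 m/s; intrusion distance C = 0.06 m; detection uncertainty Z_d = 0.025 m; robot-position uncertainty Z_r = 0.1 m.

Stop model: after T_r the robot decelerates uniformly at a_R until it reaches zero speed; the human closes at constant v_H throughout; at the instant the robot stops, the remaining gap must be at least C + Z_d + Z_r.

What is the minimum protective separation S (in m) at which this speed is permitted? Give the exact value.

S_min = 6037/16000 m = 0.3773 m

braking lasts T_s = (17/20)/4 = 0.2125 s
robot in T_r: 0.8500·0.1200 = 0.1020 m
robot covers 0.8500·0.2125 − ½·4.0000·0.2125² = 0.0903 m while stopping
human over T_r+T_s: 0.0000·(0.1200+0.2125) = 0.0000 m
residual clearance needed = 0.0600+0.0250+0.1000 = 0.1850 m
S_min ≈ 0.1020+0.0903+0.0000+0.1850  ⇒  S_min = 6037/16000 m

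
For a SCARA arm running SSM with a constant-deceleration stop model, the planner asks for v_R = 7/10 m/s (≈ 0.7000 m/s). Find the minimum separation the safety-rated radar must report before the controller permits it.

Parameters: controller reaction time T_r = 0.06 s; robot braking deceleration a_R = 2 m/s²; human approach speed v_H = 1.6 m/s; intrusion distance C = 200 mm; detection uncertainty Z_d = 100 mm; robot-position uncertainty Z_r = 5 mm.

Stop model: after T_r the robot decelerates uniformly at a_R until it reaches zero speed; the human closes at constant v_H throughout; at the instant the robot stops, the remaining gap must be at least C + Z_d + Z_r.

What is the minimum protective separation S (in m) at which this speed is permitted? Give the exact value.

T_s = v_R/a_R = (7/10)/2 = 0.3500 s
reaction-phase robot travel = 0.7000·0.0600 = 0.0420 m
robot covers 0.7000·0.3500 − ½·2.0000·0.3500² = 0.1225 m while stopping
human over T_r+T_s: 1.6000·(0.0600+0.3500) = 0.6560 m
residual clearance needed = 0.2000+0.1000+0.0050 = 0.3050 m
S_min ≈ 0.0420+0.1225+0.6560+0.3050  ⇒  S_min = 2251/2000 m

S_min = 2251/2000 m = 1.1255 m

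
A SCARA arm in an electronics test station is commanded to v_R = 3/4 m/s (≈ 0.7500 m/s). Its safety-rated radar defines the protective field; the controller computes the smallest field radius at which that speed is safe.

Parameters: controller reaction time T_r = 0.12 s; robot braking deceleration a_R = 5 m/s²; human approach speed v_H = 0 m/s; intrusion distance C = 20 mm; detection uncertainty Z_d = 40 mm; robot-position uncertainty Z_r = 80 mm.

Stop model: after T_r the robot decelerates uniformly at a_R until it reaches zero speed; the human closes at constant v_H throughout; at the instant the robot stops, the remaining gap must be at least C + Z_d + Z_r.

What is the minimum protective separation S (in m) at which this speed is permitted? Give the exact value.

S_min = 229/800 m = 0.2863 m

stop time T_s = (3/4)/5 = 0.1500 s
reaction-phase robot travel = 0.7500·0.1200 = 0.0900 m
braking distance = 0.7500²/(2·5.0000) = 0.0563 m
person approaches 0.0000·(0.1200+0.1500) = 0.0000 m
margins: 0.0200+0.0400+0.0800 = 0.1400 m
S_min ≈ 0.0900+0.0563+0.0000+0.1400  ⇒  S_min = 229/800 m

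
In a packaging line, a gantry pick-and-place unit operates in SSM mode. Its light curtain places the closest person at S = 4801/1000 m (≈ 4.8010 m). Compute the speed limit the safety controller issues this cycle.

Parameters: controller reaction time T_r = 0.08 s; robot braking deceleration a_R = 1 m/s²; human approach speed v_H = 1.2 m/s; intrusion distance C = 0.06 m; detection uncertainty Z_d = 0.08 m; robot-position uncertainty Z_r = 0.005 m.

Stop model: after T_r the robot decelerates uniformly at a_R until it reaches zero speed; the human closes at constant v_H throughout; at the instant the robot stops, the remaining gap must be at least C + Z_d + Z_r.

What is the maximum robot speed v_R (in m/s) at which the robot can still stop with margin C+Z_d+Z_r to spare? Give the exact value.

collect terms ⇒ (1/2)·v_R² + (32/25)·v_R + (-114/25) = 0
  disc = (32/25)² − 4·(1/2)·(-114/25) = 6724/625 ; √disc = 82/25
  v_R = (−(32/25) + 82/25) / (2·(1/2)) = 2 m/s
check:
T_s = v_R/a_R = 2/1 = 2.0000 s
robot in T_r: 2.0000·0.0800 = 0.1600 m
robot covers 2.0000·2.0000 − ½·1.0000·2.0000² = 2.0000 m while stopping
human closes 1.2000·2.0800 = 2.4960 m
margins: 0.0600+0.0800+0.0050 = 0.1450 m
sum ≈ 0.1600+2.0000+2.4960+0.1450 ≈ 4.8010 m = S ✓

v_R_max = 2 m/s = 2.0000 m/s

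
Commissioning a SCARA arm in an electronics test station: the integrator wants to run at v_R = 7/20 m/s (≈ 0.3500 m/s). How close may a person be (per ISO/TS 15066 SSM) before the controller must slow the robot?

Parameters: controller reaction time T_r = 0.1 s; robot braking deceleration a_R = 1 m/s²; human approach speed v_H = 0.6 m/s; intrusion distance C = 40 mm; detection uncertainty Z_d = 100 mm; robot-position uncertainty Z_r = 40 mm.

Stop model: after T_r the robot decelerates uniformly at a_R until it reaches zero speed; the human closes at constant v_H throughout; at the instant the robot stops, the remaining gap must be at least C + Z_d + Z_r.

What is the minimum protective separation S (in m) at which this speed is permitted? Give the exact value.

T_s = v_R/a_R = (7/20)/1 = 0.3500 s
robot covers v_R·T_r = 0.3500·0.1000 = 0.0350 m before braking
braking distance = 0.3500²/(2·1.0000) = 0.0612 m
human closes 0.6000·0.4500 = 0.2700 m
C+Z_d+Z_r = 0.0400+0.1000+0.0400 = 0.1800 m
S_min ≈ 0.0350+0.0612+0.2700+0.1800  ⇒  S_min = 437/800 m

S_min = 437/800 m = 0.5463 m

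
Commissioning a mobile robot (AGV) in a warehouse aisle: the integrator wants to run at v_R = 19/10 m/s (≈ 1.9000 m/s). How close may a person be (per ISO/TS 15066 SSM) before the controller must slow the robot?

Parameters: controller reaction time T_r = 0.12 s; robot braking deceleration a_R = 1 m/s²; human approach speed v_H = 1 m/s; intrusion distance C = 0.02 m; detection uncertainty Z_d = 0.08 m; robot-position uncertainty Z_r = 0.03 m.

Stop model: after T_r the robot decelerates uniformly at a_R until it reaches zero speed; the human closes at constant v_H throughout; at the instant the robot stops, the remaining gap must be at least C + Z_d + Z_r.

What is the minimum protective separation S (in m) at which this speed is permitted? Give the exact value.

stop time T_s = (19/10)/1 = 1.9000 s
reaction-phase robot travel = 1.9000·0.1200 = 0.2280 m
braking distance = 1.9000²/(2·1.0000) = 1.8050 m
human closes 1.0000·2.0200 = 2.0200 m
residual clearance needed = 0.0200+0.0800+0.0300 = 0.1300 m
S_min ≈ 0.2280+1.8050+2.0200+0.1300  ⇒  S_min = 4183/1000 m

S_min = 4183/1000 m = 4.1830 m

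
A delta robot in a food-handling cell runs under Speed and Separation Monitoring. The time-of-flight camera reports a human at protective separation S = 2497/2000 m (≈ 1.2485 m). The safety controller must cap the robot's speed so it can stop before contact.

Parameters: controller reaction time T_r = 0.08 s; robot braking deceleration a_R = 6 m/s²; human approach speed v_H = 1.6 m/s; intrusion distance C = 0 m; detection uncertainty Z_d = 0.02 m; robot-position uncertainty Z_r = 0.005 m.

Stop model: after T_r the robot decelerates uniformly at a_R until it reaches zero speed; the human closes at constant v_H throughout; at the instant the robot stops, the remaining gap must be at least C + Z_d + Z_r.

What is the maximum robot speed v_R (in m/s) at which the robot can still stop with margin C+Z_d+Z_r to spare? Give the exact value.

v_R_max = 21/10 m/s = 2.1000 m/s

quadratic (1/12)·v² + (26/75)·v + (-2191/2000) = 0
  disc = (26/75)² − 4·(1/12)·(-2191/2000) = 43681/90000 ; √disc = 209/300
  v_R = (−(26/75) + 209/300) / (2·(1/12)) = 21/10 m/s
check:
T_s = v_R/a_R = (21/10)/6 = 0.3500 s
robot covers v_R·T_r = 2.1000·0.0800 = 0.1680 m before braking
braking distance = 2.1000²/(2·6.0000) = 0.3675 m
human over T_r+T_s: 1.6000·(0.0800+0.3500) = 0.6880 m
residual clearance needed = 0.0000+0.0200+0.0050 = 0.0250 m
sum ≈ 0.1680+0.3675+0.6880+0.0250 ≈ 1.2485 m = S ✓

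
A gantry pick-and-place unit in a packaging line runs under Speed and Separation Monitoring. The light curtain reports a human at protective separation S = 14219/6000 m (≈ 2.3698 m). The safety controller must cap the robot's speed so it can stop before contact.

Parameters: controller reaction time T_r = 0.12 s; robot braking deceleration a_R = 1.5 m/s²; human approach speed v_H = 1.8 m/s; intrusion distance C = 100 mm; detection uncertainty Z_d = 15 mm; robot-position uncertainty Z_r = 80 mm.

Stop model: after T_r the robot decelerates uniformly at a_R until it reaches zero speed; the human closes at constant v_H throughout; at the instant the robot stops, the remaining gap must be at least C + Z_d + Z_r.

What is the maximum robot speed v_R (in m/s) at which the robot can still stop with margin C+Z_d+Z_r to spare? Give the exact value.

at the boundary: (1/3)·v² + (33/25)·v + (-11753/6000) = 0
  disc = (33/25)² − 4·(1/3)·(-11753/6000) = 97969/22500 ; √disc = 313/150
  v_R = (−(33/25) + 313/150) / (2·(1/3)) = 23/20 m/s
check:
T_s = v_R/a_R = (23/20)/(3/2) = 0.7667 s
reaction-phase robot travel = 1.1500·0.1200 = 0.1380 m
braking distance = 1.1500²/(2·1.5000) = 0.4408 m
human over T_r+T_s: 1.8000·(0.1200+0.7667) = 1.5960 m
residual clearance needed = 0.1000+0.0150+0.0800 = 0.1950 m
sum ≈ 0.1380+0.4408+1.5960+0.1950 ≈ 2.3698 m = S ✓

v_R_max = 23/20 m/s = 1.1500 m/s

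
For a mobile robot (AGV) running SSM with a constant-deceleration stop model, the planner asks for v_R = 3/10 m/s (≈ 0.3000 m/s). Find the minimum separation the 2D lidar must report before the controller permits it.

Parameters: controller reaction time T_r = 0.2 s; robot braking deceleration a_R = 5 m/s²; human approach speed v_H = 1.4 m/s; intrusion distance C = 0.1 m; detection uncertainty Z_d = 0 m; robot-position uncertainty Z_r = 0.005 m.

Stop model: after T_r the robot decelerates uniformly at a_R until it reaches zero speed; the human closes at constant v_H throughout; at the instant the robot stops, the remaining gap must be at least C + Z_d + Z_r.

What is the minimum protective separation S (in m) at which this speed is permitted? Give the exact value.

S_min = 269/500 m = 0.5380 m

stop time T_s = (3/10)/5 = 0.0600 s
robot covers v_R·T_r = 0.3000·0.2000 = 0.0600 m before braking
robot covers 0.3000·0.0600 − ½·5.0000·0.0600² = 0.0090 m while stopping
person approaches 1.4000·(0.2000+0.0600) = 0.3640 m
margins: 0.1000+0.0000+0.0050 = 0.1050 m
S_min ≈ 0.0600+0.0090+0.3640+0.1050  ⇒  S_min = 269/500 m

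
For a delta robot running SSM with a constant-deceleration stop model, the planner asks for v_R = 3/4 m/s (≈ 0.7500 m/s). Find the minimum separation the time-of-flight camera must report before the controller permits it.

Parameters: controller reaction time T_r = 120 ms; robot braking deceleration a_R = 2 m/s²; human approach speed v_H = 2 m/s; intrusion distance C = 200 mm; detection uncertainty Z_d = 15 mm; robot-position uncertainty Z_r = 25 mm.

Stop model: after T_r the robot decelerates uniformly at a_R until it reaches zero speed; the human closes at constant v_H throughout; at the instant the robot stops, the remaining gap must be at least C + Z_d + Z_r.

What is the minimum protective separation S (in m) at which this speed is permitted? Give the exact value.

S_min = 2337/1600 m = 1.4606 m

braking lasts T_s = (3/4)/2 = 0.3750 s
robot covers v_R·T_r = 0.7500·0.1200 = 0.0900 m before braking
braking distance = 0.7500²/(2·2.0000) = 0.1406 m
human closes 2.0000·0.4950 = 0.9900 m
C+Z_d+Z_r = 0.2000+0.0150+0.0250 = 0.2400 m
S_min ≈ 0.0900+0.1406+0.9900+0.2400  ⇒  S_min = 2337/1600 m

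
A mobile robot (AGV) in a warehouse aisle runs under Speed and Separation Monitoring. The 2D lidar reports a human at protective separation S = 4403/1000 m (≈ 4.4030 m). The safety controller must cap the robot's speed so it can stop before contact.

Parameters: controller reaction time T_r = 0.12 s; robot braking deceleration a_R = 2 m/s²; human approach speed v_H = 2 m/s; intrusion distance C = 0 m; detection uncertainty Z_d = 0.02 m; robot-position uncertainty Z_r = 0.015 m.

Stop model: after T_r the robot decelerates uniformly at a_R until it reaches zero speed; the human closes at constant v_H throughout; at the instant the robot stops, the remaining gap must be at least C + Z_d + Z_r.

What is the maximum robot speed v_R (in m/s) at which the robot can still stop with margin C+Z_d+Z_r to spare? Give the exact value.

v_R_max = 12/5 m/s = 2.4000 m/s

collect terms ⇒ (1/4)·v_R² + (28/25)·v_R + (-516/125) = 0
  disc = (28/25)² − 4·(1/4)·(-516/125) = 3364/625 ; √disc = 58/25
  v_R = (−(28/25) + 58/25) / (2·(1/4)) = 12/5 m/s
check:
braking lasts T_s = (12/5)/2 = 1.2000 s
reaction-phase robot travel = 2.4000·0.1200 = 0.2880 m
braking distance = 2.4000²/(2·2.0000) = 1.4400 m
human over T_r+T_s: 2.0000·(0.1200+1.2000) = 2.6400 m
margins: 0.0000+0.0200+0.0150 = 0.0350 m
sum ≈ 0.2880+1.4400+2.6400+0.0350 ≈ 4.4030 m = S ✓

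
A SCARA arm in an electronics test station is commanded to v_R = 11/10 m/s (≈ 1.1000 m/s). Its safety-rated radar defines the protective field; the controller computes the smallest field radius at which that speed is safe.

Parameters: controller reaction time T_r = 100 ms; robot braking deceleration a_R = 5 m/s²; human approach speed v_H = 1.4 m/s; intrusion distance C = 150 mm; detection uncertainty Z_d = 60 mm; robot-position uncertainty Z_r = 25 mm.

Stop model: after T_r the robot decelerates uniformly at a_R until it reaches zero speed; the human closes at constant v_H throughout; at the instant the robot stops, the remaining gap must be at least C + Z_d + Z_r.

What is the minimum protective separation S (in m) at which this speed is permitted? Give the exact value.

T_s = v_R/a_R = (11/10)/5 = 0.2200 s
robot in T_r: 1.1000·0.1000 = 0.1100 m
braking distance = 1.1000²/(2·5.0000) = 0.1210 m
person approaches 1.4000·(0.1000+0.2200) = 0.4480 m
margins: 0.1500+0.0600+0.0250 = 0.2350 m
S_min ≈ 0.1100+0.1210+0.4480+0.2350  ⇒  S_min = 457/500 m

S_min = 457/500 m = 0.9140 m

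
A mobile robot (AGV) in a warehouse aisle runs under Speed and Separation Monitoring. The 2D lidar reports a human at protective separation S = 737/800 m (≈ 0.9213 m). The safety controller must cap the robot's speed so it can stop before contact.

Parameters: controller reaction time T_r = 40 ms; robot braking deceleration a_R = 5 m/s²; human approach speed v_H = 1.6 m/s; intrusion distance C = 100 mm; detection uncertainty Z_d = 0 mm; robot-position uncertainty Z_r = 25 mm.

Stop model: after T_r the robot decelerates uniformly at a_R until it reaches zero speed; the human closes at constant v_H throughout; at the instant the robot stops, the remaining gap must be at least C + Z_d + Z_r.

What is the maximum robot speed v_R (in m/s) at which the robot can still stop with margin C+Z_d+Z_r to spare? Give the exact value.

v_R_max = 29/20 m/s = 1.4500 m/s

collect terms ⇒ (1/10)·v_R² + (9/25)·v_R + (-2929/4000) = 0
  disc = (9/25)² − 4·(1/10)·(-2929/4000) = 169/400 ; √disc = 13/20
  v_R = (−(9/25) + 13/20) / (2·(1/10)) = 29/20 m/s
check:
braking lasts T_s = (29/20)/5 = 0.2900 s
robot covers v_R·T_r = 1.4500·0.0400 = 0.0580 m before braking
robot under decel: 1.4500²/(2·5.0000) = 0.2102 m
human closes 1.6000·0.3300 = 0.5280 m
margins: 0.1000+0.0000+0.0250 = 0.1250 m
sum ≈ 0.0580+0.2102+0.5280+0.1250 ≈ 0.9213 m = S ✓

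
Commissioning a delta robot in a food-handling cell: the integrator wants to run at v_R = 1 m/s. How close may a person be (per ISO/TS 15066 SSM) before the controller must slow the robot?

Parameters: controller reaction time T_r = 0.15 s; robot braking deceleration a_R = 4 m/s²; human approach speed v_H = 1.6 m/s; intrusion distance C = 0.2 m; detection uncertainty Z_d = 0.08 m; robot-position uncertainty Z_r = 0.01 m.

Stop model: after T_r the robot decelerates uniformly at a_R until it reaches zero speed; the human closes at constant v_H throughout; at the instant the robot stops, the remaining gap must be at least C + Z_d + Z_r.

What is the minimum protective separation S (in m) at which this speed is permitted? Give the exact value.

braking lasts T_s = 1/4 = 0.2500 s
robot in T_r: 1.0000·0.1500 = 0.1500 m
braking distance = 1.0000²/(2·4.0000) = 0.1250 m
person approaches 1.6000·(0.1500+0.2500) = 0.6400 m
C+Z_d+Z_r = 0.2000+0.0800+0.0100 = 0.2900 m
S_min ≈ 0.1500+0.1250+0.6400+0.2900  ⇒  S_min = 241/200 m

S_min = 241/200 m = 1.2050 m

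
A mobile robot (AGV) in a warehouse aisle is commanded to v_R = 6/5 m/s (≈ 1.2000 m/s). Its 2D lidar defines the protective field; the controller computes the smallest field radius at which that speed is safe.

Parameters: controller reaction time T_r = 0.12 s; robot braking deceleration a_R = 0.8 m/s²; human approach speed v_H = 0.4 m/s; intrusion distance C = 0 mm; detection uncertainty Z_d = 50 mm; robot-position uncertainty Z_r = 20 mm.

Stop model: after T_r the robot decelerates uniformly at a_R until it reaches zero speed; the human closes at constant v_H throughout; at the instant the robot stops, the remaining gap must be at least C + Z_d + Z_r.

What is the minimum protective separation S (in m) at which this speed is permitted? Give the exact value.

S_min = 881/500 m = 1.7620 m

stop time T_s = (6/5)/(4/5) = 1.5000 s
robot in T_r: 1.2000·0.1200 = 0.1440 m
braking distance = 1.2000²/(2·0.8000) = 0.9000 m
person approaches 0.4000·(0.1200+1.5000) = 0.6480 m
C+Z_d+Z_r = 0.0000+0.0500+0.0200 = 0.0700 m
S_min ≈ 0.1440+0.9000+0.6480+0.0700  ⇒  S_min = 881/500 m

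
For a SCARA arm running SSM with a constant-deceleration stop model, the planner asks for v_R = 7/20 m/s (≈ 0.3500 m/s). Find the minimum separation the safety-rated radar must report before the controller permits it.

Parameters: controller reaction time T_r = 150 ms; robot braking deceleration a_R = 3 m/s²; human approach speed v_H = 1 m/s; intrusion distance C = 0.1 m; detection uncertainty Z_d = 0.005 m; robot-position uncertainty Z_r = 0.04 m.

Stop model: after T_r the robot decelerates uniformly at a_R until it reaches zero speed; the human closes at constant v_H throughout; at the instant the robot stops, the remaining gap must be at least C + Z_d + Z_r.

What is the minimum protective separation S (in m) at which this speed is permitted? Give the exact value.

S_min = 1163/2400 m = 0.4846 m

T_s = v_R/a_R = (7/20)/3 = 0.1167 s
reaction-phase robot travel = 0.3500·0.1500 = 0.0525 m
braking distance = 0.3500²/(2·3.0000) = 0.0204 m
human over T_r+T_s: 1.0000·(0.1500+0.1167) = 0.2667 m
margins: 0.1000+0.0050+0.0400 = 0.1450 m
S_min ≈ 0.0525+0.0204+0.2667+0.1450  ⇒  S_min = 1163/2400 m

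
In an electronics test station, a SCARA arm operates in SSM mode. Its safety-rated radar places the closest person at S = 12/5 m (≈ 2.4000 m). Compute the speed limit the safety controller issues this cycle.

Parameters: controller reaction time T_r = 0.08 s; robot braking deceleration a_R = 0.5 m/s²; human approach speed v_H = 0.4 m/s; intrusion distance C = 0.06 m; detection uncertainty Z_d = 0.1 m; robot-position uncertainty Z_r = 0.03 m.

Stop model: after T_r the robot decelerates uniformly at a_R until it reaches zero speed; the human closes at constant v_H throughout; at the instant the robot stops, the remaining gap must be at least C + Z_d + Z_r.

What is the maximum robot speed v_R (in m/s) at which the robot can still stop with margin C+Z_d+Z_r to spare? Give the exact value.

v_R_max = 11/10 m/s = 1.1000 m/s

collect terms ⇒ (1)·v_R² + (22/25)·v_R + (-1089/500) = 0
  disc = (22/25)² − 4·(1)·(-1089/500) = 5929/625 ; √disc = 77/25
  v_R = (−(22/25) + 77/25) / (2·(1)) = 11/10 m/s
check:
T_s = v_R/a_R = (11/10)/(1/2) = 2.2000 s
robot covers v_R·T_r = 1.1000·0.0800 = 0.0880 m before braking
braking distance = 1.1000²/(2·0.5000) = 1.2100 m
person approaches 0.4000·(0.0800+2.2000) = 0.9120 m
residual clearance needed = 0.0600+0.1000+0.0300 = 0.1900 m
sum ≈ 0.0880+1.2100+0.9120+0.1900 ≈ 2.4000 m = S ✓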